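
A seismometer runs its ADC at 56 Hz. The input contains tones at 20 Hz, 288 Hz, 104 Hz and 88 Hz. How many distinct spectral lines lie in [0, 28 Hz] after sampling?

3

fs/2 = 28 Hz.
20 Hz ≤ fs/2 = 28 Hz, passes unchanged.
288 Hz mod fs = 8 Hz.
8 Hz ≤ fs/2 = 28 Hz, appears at 8 Hz.
104 Hz mod fs = 48 Hz.
48 Hz > fs/2 = 28 Hz, folds to fs − 48 Hz = 8 Hz.
88 Hz mod fs = 32 Hz.
32 Hz > fs/2 = 28 Hz, folds to fs − 32 Hz = 24 Hz.
Distinct values: {8 Hz, 20 Hz, 24 Hz} → 3.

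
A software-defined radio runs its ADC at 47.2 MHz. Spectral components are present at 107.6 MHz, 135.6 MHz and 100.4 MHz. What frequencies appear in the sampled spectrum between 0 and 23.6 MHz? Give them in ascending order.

fs/2 = 23.6 MHz.
107.6 MHz mod fs = 13.2 MHz.
13.2 MHz ≤ fs/2 = 23.6 MHz, appears at 13.2 MHz.
135.6 MHz mod fs = 41.2 MHz.
41.2 MHz > fs/2 = 23.6 MHz, folds to fs − 41.2 MHz = 6 MHz.
100.4 MHz mod fs = 6 MHz.
6 MHz ≤ fs/2 = 23.6 MHz, appears at 6 MHz.
Distinct values: {6 MHz, 13.2 MHz}.

6 MHz, 13.2 MHz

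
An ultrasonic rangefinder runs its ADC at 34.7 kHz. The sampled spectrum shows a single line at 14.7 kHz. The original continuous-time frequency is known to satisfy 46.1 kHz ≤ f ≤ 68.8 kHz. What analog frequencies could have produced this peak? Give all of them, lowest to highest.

49.4 kHz, 54.7 kHz

Frequencies that alias to 14.7 kHz are k·fs ± 14.7 kHz for integer k ≥ 0.
k=0: 14.7 kHz.
k=1: 20 kHz, 49.4 kHz.
k=2: 54.7 kHz, 84.1 kHz.
k=3: 89.4 kHz, 118.8 kHz.
Within [46.1 kHz, 68.8 kHz]: 49.4 kHz, 54.7 kHz.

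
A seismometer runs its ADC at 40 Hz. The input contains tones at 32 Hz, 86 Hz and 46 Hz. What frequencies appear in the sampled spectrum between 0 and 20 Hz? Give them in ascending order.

6 Hz, 8 Hz

fs/2 = 20 Hz.
32 Hz > fs/2 = 20 Hz, folds to fs − 32 Hz = 8 Hz.
86 Hz mod fs = 6 Hz.
6 Hz ≤ fs/2 = 20 Hz, appears at 6 Hz.
46 Hz mod fs = 6 Hz.
6 Hz ≤ fs/2 = 20 Hz, appears at 6 Hz.
Distinct values: {6 Hz, 8 Hz}.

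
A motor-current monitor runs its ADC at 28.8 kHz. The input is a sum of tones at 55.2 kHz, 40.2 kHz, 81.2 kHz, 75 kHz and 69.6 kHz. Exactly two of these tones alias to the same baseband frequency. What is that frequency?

11.4 kHz

fs/2 = 14.4 kHz.
55.2 kHz mod fs = 26.4 kHz.
26.4 kHz > fs/2 = 14.4 kHz, folds to fs − 26.4 kHz = 2.4 kHz.
40.2 kHz mod fs = 11.4 kHz.
11.4 kHz ≤ fs/2 = 14.4 kHz, appears at 11.4 kHz.
81.2 kHz mod fs = 23.6 kHz.
23.6 kHz > fs/2 = 14.4 kHz, folds to fs − 23.6 kHz = 5.2 kHz.
75 kHz mod fs = 17.4 kHz.
17.4 kHz > fs/2 = 14.4 kHz, folds to fs − 17.4 kHz = 11.4 kHz.
69.6 kHz mod fs = 12 kHz.
12 kHz ≤ fs/2 = 14.4 kHz, appears at 12 kHz.
40.2 kHz and 75 kHz both map to 11.4 kHz.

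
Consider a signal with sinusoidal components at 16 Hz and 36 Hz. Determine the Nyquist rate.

Highest-frequency component: 36 Hz.
Nyquist rate = 2 × 36 Hz = 72 Hz.

72 Hz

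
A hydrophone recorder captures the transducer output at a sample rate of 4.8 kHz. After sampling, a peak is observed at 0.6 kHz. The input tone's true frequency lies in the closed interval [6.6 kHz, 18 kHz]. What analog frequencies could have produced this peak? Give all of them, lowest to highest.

Frequencies that alias to 0.6 kHz are k·fs ± 0.6 kHz for integer k ≥ 0.
k=0: 0.6 kHz.
k=1: 4.2 kHz, 5.4 kHz.
k=2: 9 kHz, 10.2 kHz.
k=3: 13.8 kHz, 15 kHz.
k=4: 18.6 kHz, 19.8 kHz.
Within [6.6 kHz, 18 kHz]: 9 kHz, 10.2 kHz, 13.8 kHz, 15 kHz.

9 kHz, 10.2 kHz, 13.8 kHz, 15 kHz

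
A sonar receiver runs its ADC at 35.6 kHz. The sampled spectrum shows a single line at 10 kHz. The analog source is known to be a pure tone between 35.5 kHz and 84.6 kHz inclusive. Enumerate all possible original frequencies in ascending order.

Frequencies that alias to 10 kHz are k·fs ± 10 kHz for integer k ≥ 0.
k=0: 10 kHz.
k=1: 25.6 kHz, 45.6 kHz.
k=2: 61.2 kHz, 81.2 kHz.
k=3: 96.8 kHz, 116.8 kHz.
Within [35.5 kHz, 84.6 kHz]: 45.6 kHz, 61.2 kHz, 81.2 kHz.

45.6 kHz, 61.2 kHz, 81.2 kHz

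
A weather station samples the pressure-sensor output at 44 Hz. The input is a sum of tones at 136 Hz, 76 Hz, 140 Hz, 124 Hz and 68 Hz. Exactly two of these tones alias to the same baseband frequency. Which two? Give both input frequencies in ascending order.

fs/2 = 22 Hz.
136 Hz mod fs = 4 Hz.
4 Hz ≤ fs/2 = 22 Hz, appears at 4 Hz.
76 Hz mod fs = 32 Hz.
32 Hz > fs/2 = 22 Hz, folds to fs − 32 Hz = 12 Hz.
140 Hz mod fs = 8 Hz.
8 Hz ≤ fs/2 = 22 Hz, appears at 8 Hz.
124 Hz mod fs = 36 Hz.
36 Hz > fs/2 = 22 Hz, folds to fs − 36 Hz = 8 Hz.
68 Hz mod fs = 24 Hz.
24 Hz > fs/2 = 22 Hz, folds to fs − 24 Hz = 20 Hz.
124 Hz and 140 Hz both map to 8 Hz.

124 Hz, 140 Hz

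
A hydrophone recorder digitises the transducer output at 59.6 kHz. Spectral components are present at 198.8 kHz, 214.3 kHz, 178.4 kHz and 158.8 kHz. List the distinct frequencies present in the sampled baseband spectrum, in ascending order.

fs/2 = 29.8 kHz.
198.8 kHz mod fs = 20 kHz.
20 kHz ≤ fs/2 = 29.8 kHz, appears at 20 kHz.
214.3 kHz mod fs = 35.5 kHz.
35.5 kHz > fs/2 = 29.8 kHz, folds to fs − 35.5 kHz = 24.1 kHz.
178.4 kHz mod fs = 59.2 kHz.
59.2 kHz > fs/2 = 29.8 kHz, folds to fs − 59.2 kHz = 0.4 kHz.
158.8 kHz mod fs = 39.6 kHz.
39.6 kHz > fs/2 = 29.8 kHz, folds to fs − 39.6 kHz = 20 kHz.
Distinct values: {0.4 kHz, 20 kHz, 24.1 kHz}.

0.4 kHz, 20 kHz, 24.1 kHz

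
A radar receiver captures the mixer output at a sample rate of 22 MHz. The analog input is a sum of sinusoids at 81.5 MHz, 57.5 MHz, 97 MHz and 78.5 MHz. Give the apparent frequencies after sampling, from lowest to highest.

fs/2 = 11 MHz.
81.5 MHz mod fs = 15.5 MHz.
15.5 MHz > fs/2 = 11 MHz, folds to fs − 15.5 MHz = 6.5 MHz.
57.5 MHz mod fs = 13.5 MHz.
13.5 MHz > fs/2 = 11 MHz, folds to fs − 13.5 MHz = 8.5 MHz.
97 MHz mod fs = 9 MHz.
9 MHz ≤ fs/2 = 11 MHz, appears at 9 MHz.
78.5 MHz mod fs = 12.5 MHz.
12.5 MHz > fs/2 = 11 MHz, folds to fs − 12.5 MHz = 9.5 MHz.
Distinct values: {6.5 MHz, 8.5 MHz, 9 MHz, 9.5 MHz}.

6.5 MHz, 8.5 MHz, 9 MHz, 9.5 MHz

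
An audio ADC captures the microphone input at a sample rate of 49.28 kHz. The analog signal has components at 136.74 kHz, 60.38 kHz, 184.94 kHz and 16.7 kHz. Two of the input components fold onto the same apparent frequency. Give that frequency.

fs/2 = 24.64 kHz.
136.74 kHz mod fs = 38.18 kHz.
38.18 kHz > fs/2 = 24.64 kHz, folds to fs − 38.18 kHz = 11.1 kHz.
60.38 kHz mod fs = 11.1 kHz.
11.1 kHz ≤ fs/2 = 24.64 kHz, appears at 11.1 kHz.
184.94 kHz mod fs = 37.1 kHz.
37.1 kHz > fs/2 = 24.64 kHz, folds to fs − 37.1 kHz = 12.18 kHz.
16.7 kHz ≤ fs/2 = 24.64 kHz, passes unchanged.
60.38 kHz and 136.74 kHz both map to 11.1 kHz.

11.1 kHz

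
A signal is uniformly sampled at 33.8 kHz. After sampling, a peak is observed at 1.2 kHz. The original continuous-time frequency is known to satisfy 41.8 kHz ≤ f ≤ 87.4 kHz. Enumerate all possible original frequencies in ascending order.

Frequencies that alias to 1.2 kHz are k·fs ± 1.2 kHz for integer k ≥ 0.
k=0: 1.2 kHz.
k=1: 32.6 kHz, 35 kHz.
k=2: 66.4 kHz, 68.8 kHz.
k=3: 100.2 kHz, 102.6 kHz.
Within [41.8 kHz, 87.4 kHz]: 66.4 kHz, 68.8 kHz.

66.4 kHz, 68.8 kHz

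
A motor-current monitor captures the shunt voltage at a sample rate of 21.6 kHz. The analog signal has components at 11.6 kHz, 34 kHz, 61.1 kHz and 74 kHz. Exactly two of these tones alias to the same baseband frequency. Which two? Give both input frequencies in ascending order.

fs/2 = 10.8 kHz.
11.6 kHz > fs/2 = 10.8 kHz, folds to fs − 11.6 kHz = 10 kHz.
34 kHz mod fs = 12.4 kHz.
12.4 kHz > fs/2 = 10.8 kHz, folds to fs − 12.4 kHz = 9.2 kHz.
61.1 kHz mod fs = 17.9 kHz.
17.9 kHz > fs/2 = 10.8 kHz, folds to fs − 17.9 kHz = 3.7 kHz.
74 kHz mod fs = 9.2 kHz.
9.2 kHz ≤ fs/2 = 10.8 kHz, appears at 9.2 kHz.
34 kHz and 74 kHz both map to 9.2 kHz.

34 kHz, 74 kHz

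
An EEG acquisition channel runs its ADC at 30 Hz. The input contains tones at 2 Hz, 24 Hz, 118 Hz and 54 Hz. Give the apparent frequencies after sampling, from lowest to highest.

fs/2 = 15 Hz.
2 Hz ≤ fs/2 = 15 Hz, passes unchanged.
24 Hz > fs/2 = 15 Hz, folds to fs − 24 Hz = 6 Hz.
118 Hz mod fs = 28 Hz.
28 Hz > fs/2 = 15 Hz, folds to fs − 28 Hz = 2 Hz.
54 Hz mod fs = 24 Hz.
24 Hz > fs/2 = 15 Hz, folds to fs − 24 Hz = 6 Hz.
Distinct values: {2 Hz, 6 Hz}.

2 Hz, 6 Hz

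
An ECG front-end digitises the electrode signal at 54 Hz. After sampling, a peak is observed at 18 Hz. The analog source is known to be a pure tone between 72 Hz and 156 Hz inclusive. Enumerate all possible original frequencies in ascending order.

Frequencies that alias to 18 Hz are k·fs ± 18 Hz for integer k ≥ 0.
k=0: 18 Hz.
k=1: 36 Hz, 72 Hz.
k=2: 90 Hz, 126 Hz.
k=3: 144 Hz, 180 Hz.
k=4: 198 Hz, 234 Hz.
Within [72 Hz, 156 Hz]: 72 Hz, 90 Hz, 126 Hz, 144 Hz.

72 Hz, 90 Hz, 126 Hz, 144 Hz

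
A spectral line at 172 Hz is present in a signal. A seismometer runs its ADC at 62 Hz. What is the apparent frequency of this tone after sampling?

172 Hz mod fs = 48 Hz.
48 Hz > fs/2 = 31 Hz, folds to fs − 48 Hz = 14 Hz.

14 Hz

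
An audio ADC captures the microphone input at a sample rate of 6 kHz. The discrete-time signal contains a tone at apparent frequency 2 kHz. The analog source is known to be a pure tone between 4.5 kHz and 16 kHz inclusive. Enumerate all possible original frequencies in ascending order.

Frequencies that alias to 2 kHz are k·fs ± 2 kHz for integer k ≥ 0.
k=0: 2 kHz.
k=1: 4 kHz, 8 kHz.
k=2: 10 kHz, 14 kHz.
k=3: 16 kHz, 20 kHz.
k=4: 22 kHz, 26 kHz.
Within [4.5 kHz, 16 kHz]: 8 kHz, 10 kHz, 14 kHz, 16 kHz.

8 kHz, 10 kHz, 14 kHz, 16 kHz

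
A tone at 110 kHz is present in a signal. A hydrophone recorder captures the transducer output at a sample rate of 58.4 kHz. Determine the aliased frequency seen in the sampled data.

6.8 kHz

110 kHz mod fs = 51.6 kHz.
51.6 kHz > fs/2 = 29.2 kHz, folds to fs − 51.6 kHz = 6.8 kHz.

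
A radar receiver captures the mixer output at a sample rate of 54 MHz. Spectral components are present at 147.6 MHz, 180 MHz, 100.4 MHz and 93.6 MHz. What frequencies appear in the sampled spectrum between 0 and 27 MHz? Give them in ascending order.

7.6 MHz, 14.4 MHz, 18 MHz

fs/2 = 27 MHz.
147.6 MHz mod fs = 39.6 MHz.
39.6 MHz > fs/2 = 27 MHz, folds to fs − 39.6 MHz = 14.4 MHz.
180 MHz mod fs = 18 MHz.
18 MHz ≤ fs/2 = 27 MHz, appears at 18 MHz.
100.4 MHz mod fs = 46.4 MHz.
46.4 MHz > fs/2 = 27 MHz, folds to fs − 46.4 MHz = 7.6 MHz.
93.6 MHz mod fs = 39.6 MHz.
39.6 MHz > fs/2 = 27 MHz, folds to fs − 39.6 MHz = 14.4 MHz.
Distinct values: {7.6 MHz, 14.4 MHz, 18 MHz}.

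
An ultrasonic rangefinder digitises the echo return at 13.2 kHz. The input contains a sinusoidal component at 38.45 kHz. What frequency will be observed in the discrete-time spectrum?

1.15 kHz

38.45 kHz mod fs = 12.05 kHz.
12.05 kHz > fs/2 = 6.6 kHz, folds to fs − 12.05 kHz = 1.15 kHz.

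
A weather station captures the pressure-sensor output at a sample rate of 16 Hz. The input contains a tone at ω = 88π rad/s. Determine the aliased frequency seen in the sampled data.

ω = 88π rad/s → f = ω/(2π) = 44 Hz.
44 Hz mod fs = 12 Hz.
12 Hz > fs/2 = 8 Hz, folds to fs − 12 Hz = 4 Hz.

4 Hz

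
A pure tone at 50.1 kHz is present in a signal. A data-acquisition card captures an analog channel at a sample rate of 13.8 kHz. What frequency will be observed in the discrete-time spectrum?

5.1 kHz

50.1 kHz mod fs = 8.7 kHz.
8.7 kHz > fs/2 = 6.9 kHz, folds to fs − 8.7 kHz = 5.1 kHz.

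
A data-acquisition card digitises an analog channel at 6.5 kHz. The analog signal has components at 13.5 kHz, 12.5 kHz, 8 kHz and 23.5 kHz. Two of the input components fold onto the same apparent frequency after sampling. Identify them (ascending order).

fs/2 = 3.25 kHz.
13.5 kHz mod fs = 0.5 kHz.
0.5 kHz ≤ fs/2 = 3.25 kHz, appears at 0.5 kHz.
12.5 kHz mod fs = 6 kHz.
6 kHz > fs/2 = 3.25 kHz, folds to fs − 6 kHz = 0.5 kHz.
8 kHz mod fs = 1.5 kHz.
1.5 kHz ≤ fs/2 = 3.25 kHz, appears at 1.5 kHz.
23.5 kHz mod fs = 4 kHz.
4 kHz > fs/2 = 3.25 kHz, folds to fs − 4 kHz = 2.5 kHz.
12.5 kHz and 13.5 kHz both map to 0.5 kHz.

12.5 kHz, 13.5 kHz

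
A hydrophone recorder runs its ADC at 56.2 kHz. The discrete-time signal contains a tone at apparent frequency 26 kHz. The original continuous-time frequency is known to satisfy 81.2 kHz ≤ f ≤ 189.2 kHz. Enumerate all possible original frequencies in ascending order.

Frequencies that alias to 26 kHz are k·fs ± 26 kHz for integer k ≥ 0.
k=0: 26 kHz.
k=1: 30.2 kHz, 82.2 kHz.
k=2: 86.4 kHz, 138.4 kHz.
k=3: 142.6 kHz, 194.6 kHz.
k=4: 198.8 kHz, 250.8 kHz.
Within [81.2 kHz, 189.2 kHz]: 82.2 kHz, 86.4 kHz, 138.4 kHz, 142.6 kHz.

82.2 kHz, 86.4 kHz, 138.4 kHz, 142.6 kHz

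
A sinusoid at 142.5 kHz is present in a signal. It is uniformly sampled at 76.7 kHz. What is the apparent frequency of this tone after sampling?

10.9 kHz

142.5 kHz mod fs = 65.8 kHz.
65.8 kHz > fs/2 = 38.35 kHz, folds to fs − 65.8 kHz = 10.9 kHz.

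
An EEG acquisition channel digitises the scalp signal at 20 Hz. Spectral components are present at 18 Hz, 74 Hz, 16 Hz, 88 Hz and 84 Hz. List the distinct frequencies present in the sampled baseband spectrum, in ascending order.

2 Hz, 4 Hz, 6 Hz, 8 Hz

fs/2 = 10 Hz.
18 Hz > fs/2 = 10 Hz, folds to fs − 18 Hz = 2 Hz.
74 Hz mod fs = 14 Hz.
14 Hz > fs/2 = 10 Hz, folds to fs − 14 Hz = 6 Hz.
16 Hz > fs/2 = 10 Hz, folds to fs − 16 Hz = 4 Hz.
88 Hz mod fs = 8 Hz.
8 Hz ≤ fs/2 = 10 Hz, appears at 8 Hz.
84 Hz mod fs = 4 Hz.
4 Hz ≤ fs/2 = 10 Hz, appears at 4 Hz.
Distinct values: {2 Hz, 4 Hz, 6 Hz, 8 Hz}.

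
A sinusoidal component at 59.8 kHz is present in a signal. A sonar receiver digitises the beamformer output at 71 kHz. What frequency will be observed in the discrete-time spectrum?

59.8 kHz > fs/2 = 35.5 kHz, folds to fs − 59.8 kHz = 11.2 kHz.

11.2 kHz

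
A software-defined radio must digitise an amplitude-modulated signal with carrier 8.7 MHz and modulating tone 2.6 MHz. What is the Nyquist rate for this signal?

AM sidebands sit at fc ± fm = 6.1 MHz and 11.3 MHz.
Highest-frequency component: 11.3 MHz.
Nyquist rate = 2 × 11.3 MHz = 22.6 MHz.

22.6 MHz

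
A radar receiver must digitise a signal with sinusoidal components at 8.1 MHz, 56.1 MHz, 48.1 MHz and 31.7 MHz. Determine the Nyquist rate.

Highest-frequency component: 56.1 MHz.
Nyquist rate = 2 × 56.1 MHz = 112.2 MHz.

112.2 MHz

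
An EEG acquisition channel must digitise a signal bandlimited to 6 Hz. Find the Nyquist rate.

Nyquist rate = 2 × 6 Hz = 12 Hz.

12 Hz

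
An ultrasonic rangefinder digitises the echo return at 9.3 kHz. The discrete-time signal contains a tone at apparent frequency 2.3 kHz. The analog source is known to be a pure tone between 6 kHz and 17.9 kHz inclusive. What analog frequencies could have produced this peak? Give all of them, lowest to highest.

7 kHz, 11.6 kHz, 16.3 kHz

Frequencies that alias to 2.3 kHz are k·fs ± 2.3 kHz for integer k ≥ 0.
k=0: 2.3 kHz.
k=1: 7 kHz, 11.6 kHz.
k=2: 16.3 kHz, 20.9 kHz.
k=3: 25.6 kHz, 30.2 kHz.
Within [6 kHz, 17.9 kHz]: 7 kHz, 11.6 kHz, 16.3 kHz.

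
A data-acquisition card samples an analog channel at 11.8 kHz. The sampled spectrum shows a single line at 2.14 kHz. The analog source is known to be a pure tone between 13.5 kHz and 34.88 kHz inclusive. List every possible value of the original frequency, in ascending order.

Frequencies that alias to 2.14 kHz are k·fs ± 2.14 kHz for integer k ≥ 0.
k=0: 2.14 kHz.
k=1: 9.66 kHz, 13.94 kHz.
k=2: 21.46 kHz, 25.74 kHz.
k=3: 33.26 kHz, 37.54 kHz.
k=4: 45.06 kHz, 49.34 kHz.
Within [13.5 kHz, 34.88 kHz]: 13.94 kHz, 21.46 kHz, 25.74 kHz, 33.26 kHz.

13.94 kHz, 21.46 kHz, 25.74 kHz, 33.26 kHz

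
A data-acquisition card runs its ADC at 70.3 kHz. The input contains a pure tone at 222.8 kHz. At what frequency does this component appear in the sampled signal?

11.9 kHz

222.8 kHz mod fs = 11.9 kHz.
11.9 kHz ≤ fs/2 = 35.15 kHz, appears at 11.9 kHz.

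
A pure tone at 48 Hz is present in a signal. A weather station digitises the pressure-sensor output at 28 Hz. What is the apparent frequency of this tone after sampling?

48 Hz mod fs = 20 Hz.
20 Hz > fs/2 = 14 Hz, folds to fs − 20 Hz = 8 Hz.

8 Hz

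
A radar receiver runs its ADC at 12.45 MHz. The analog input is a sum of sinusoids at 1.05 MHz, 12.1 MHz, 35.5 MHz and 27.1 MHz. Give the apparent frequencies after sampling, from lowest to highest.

0.35 MHz, 1.05 MHz, 1.85 MHz, 2.2 MHz

fs/2 = 6.225 MHz.
1.05 MHz ≤ fs/2 = 6.225 MHz, passes unchanged.
12.1 MHz > fs/2 = 6.225 MHz, folds to fs − 12.1 MHz = 0.35 MHz.
35.5 MHz mod fs = 10.6 MHz.
10.6 MHz > fs/2 = 6.225 MHz, folds to fs − 10.6 MHz = 1.85 MHz.
27.1 MHz mod fs = 2.2 MHz.
2.2 MHz ≤ fs/2 = 6.225 MHz, appears at 2.2 MHz.
Distinct values: {0.35 MHz, 1.05 MHz, 1.85 MHz, 2.2 MHz}.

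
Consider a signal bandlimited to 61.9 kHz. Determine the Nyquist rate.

Nyquist rate = 2 × 61.9 kHz = 123.8 kHz.

123.8 kHz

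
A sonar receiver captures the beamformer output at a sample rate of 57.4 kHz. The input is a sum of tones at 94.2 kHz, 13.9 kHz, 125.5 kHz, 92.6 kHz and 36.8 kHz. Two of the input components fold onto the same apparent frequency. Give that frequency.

20.6 kHz

fs/2 = 28.7 kHz.
94.2 kHz mod fs = 36.8 kHz.
36.8 kHz > fs/2 = 28.7 kHz, folds to fs − 36.8 kHz = 20.6 kHz.
13.9 kHz ≤ fs/2 = 28.7 kHz, passes unchanged.
125.5 kHz mod fs = 10.7 kHz.
10.7 kHz ≤ fs/2 = 28.7 kHz, appears at 10.7 kHz.
92.6 kHz mod fs = 35.2 kHz.
35.2 kHz > fs/2 = 28.7 kHz, folds to fs − 35.2 kHz = 22.2 kHz.
36.8 kHz > fs/2 = 28.7 kHz, folds to fs − 36.8 kHz = 20.6 kHz.
36.8 kHz and 94.2 kHz both map to 20.6 kHz.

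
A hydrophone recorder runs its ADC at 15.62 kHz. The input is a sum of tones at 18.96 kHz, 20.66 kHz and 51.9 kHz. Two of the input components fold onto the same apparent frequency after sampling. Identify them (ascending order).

20.66 kHz, 51.9 kHz

fs/2 = 7.81 kHz.
18.96 kHz mod fs = 3.34 kHz.
3.34 kHz ≤ fs/2 = 7.81 kHz, appears at 3.34 kHz.
20.66 kHz mod fs = 5.04 kHz.
5.04 kHz ≤ fs/2 = 7.81 kHz, appears at 5.04 kHz.
51.9 kHz mod fs = 5.04 kHz.
5.04 kHz ≤ fs/2 = 7.81 kHz, appears at 5.04 kHz.
20.66 kHz and 51.9 kHz both map to 5.04 kHz.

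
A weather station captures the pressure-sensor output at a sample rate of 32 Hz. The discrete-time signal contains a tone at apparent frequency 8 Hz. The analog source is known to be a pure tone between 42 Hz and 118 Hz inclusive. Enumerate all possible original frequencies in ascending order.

Frequencies that alias to 8 Hz are k·fs ± 8 Hz for integer k ≥ 0.
k=0: 8 Hz.
k=1: 24 Hz, 40 Hz.
k=2: 56 Hz, 72 Hz.
k=3: 88 Hz, 104 Hz.
k=4: 120 Hz, 136 Hz.
Within [42 Hz, 118 Hz]: 56 Hz, 72 Hz, 88 Hz, 104 Hz.

56 Hz, 72 Hz, 88 Hz, 104 Hz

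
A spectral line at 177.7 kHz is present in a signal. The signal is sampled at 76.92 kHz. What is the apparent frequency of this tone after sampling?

177.7 kHz mod fs = 23.86 kHz.
23.86 kHz ≤ fs/2 = 38.46 kHz, appears at 23.86 kHz.

23.86 kHz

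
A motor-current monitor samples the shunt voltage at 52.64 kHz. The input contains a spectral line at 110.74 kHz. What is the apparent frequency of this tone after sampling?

110.74 kHz mod fs = 5.46 kHz.
5.46 kHz ≤ fs/2 = 26.32 kHz, appears at 5.46 kHz.

5.46 kHz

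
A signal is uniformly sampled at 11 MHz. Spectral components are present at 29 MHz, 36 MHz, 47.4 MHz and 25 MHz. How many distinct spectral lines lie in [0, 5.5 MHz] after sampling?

3

fs/2 = 5.5 MHz.
29 MHz mod fs = 7 MHz.
7 MHz > fs/2 = 5.5 MHz, folds to fs − 7 MHz = 4 MHz.
36 MHz mod fs = 3 MHz.
3 MHz ≤ fs/2 = 5.5 MHz, appears at 3 MHz.
47.4 MHz mod fs = 3.4 MHz.
3.4 MHz ≤ fs/2 = 5.5 MHz, appears at 3.4 MHz.
25 MHz mod fs = 3 MHz.
3 MHz ≤ fs/2 = 5.5 MHz, appears at 3 MHz.
Distinct values: {3 MHz, 3.4 MHz, 4 MHz} → 3.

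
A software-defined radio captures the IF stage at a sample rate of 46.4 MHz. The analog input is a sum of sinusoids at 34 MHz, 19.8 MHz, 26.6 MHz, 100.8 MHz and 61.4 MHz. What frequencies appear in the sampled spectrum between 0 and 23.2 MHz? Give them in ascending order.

8 MHz, 12.4 MHz, 15 MHz, 19.8 MHz

fs/2 = 23.2 MHz.
34 MHz > fs/2 = 23.2 MHz, folds to fs − 34 MHz = 12.4 MHz.
19.8 MHz ≤ fs/2 = 23.2 MHz, passes unchanged.
26.6 MHz > fs/2 = 23.2 MHz, folds to fs − 26.6 MHz = 19.8 MHz.
100.8 MHz mod fs = 8 MHz.
8 MHz ≤ fs/2 = 23.2 MHz, appears at 8 MHz.
61.4 MHz mod fs = 15 MHz.
15 MHz ≤ fs/2 = 23.2 MHz, appears at 15 MHz.
Distinct values: {8 MHz, 12.4 MHz, 15 MHz, 19.8 MHz}.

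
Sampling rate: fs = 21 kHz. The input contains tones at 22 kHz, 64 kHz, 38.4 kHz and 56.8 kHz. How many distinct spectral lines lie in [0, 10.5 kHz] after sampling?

fs/2 = 10.5 kHz.
22 kHz mod fs = 1 kHz.
1 kHz ≤ fs/2 = 10.5 kHz, appears at 1 kHz.
64 kHz mod fs = 1 kHz.
1 kHz ≤ fs/2 = 10.5 kHz, appears at 1 kHz.
38.4 kHz mod fs = 17.4 kHz.
17.4 kHz > fs/2 = 10.5 kHz, folds to fs − 17.4 kHz = 3.6 kHz.
56.8 kHz mod fs = 14.8 kHz.
14.8 kHz > fs/2 = 10.5 kHz, folds to fs − 14.8 kHz = 6.2 kHz.
Distinct values: {1 kHz, 3.6 kHz, 6.2 kHz} → 3.

3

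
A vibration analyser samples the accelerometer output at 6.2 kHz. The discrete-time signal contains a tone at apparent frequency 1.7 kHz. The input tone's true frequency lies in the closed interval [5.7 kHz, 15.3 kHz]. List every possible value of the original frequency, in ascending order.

7.9 kHz, 10.7 kHz, 14.1 kHz

Frequencies that alias to 1.7 kHz are k·fs ± 1.7 kHz for integer k ≥ 0.
k=0: 1.7 kHz.
k=1: 4.5 kHz, 7.9 kHz.
k=2: 10.7 kHz, 14.1 kHz.
k=3: 16.9 kHz, 20.3 kHz.
Within [5.7 kHz, 15.3 kHz]: 7.9 kHz, 10.7 kHz, 14.1 kHz.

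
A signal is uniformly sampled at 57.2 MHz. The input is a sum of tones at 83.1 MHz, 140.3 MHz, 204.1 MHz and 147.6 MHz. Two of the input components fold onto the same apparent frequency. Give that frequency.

fs/2 = 28.6 MHz.
83.1 MHz mod fs = 25.9 MHz.
25.9 MHz ≤ fs/2 = 28.6 MHz, appears at 25.9 MHz.
140.3 MHz mod fs = 25.9 MHz.
25.9 MHz ≤ fs/2 = 28.6 MHz, appears at 25.9 MHz.
204.1 MHz mod fs = 32.5 MHz.
32.5 MHz > fs/2 = 28.6 MHz, folds to fs − 32.5 MHz = 24.7 MHz.
147.6 MHz mod fs = 33.2 MHz.
33.2 MHz > fs/2 = 28.6 MHz, folds to fs − 33.2 MHz = 24 MHz.
83.1 MHz and 140.3 MHz both map to 25.9 MHz.

25.9 MHz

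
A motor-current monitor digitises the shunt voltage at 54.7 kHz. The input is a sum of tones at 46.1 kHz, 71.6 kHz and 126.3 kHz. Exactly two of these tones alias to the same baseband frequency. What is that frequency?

16.9 kHz

fs/2 = 27.35 kHz.
46.1 kHz > fs/2 = 27.35 kHz, folds to fs − 46.1 kHz = 8.6 kHz.
71.6 kHz mod fs = 16.9 kHz.
16.9 kHz ≤ fs/2 = 27.35 kHz, appears at 16.9 kHz.
126.3 kHz mod fs = 16.9 kHz.
16.9 kHz ≤ fs/2 = 27.35 kHz, appears at 16.9 kHz.
71.6 kHz and 126.3 kHz both map to 16.9 kHz.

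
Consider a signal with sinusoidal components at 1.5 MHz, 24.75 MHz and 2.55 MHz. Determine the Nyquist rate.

Highest-frequency component: 24.75 MHz.
Nyquist rate = 2 × 24.75 MHz = 49.5 MHz.

49.5 MHz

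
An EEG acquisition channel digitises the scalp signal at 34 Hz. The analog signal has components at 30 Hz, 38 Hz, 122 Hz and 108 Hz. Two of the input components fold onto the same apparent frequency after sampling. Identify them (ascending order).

fs/2 = 17 Hz.
30 Hz > fs/2 = 17 Hz, folds to fs − 30 Hz = 4 Hz.
38 Hz mod fs = 4 Hz.
4 Hz ≤ fs/2 = 17 Hz, appears at 4 Hz.
122 Hz mod fs = 20 Hz.
20 Hz > fs/2 = 17 Hz, folds to fs − 20 Hz = 14 Hz.
108 Hz mod fs = 6 Hz.
6 Hz ≤ fs/2 = 17 Hz, appears at 6 Hz.
30 Hz and 38 Hz both map to 4 Hz.

30 Hz, 38 Hz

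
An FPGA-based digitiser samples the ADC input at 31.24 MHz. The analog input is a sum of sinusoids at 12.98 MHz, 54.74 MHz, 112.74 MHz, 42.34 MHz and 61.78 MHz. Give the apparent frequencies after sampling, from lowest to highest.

0.7 MHz, 7.74 MHz, 11.1 MHz, 12.22 MHz, 12.98 MHz

fs/2 = 15.62 MHz.
12.98 MHz ≤ fs/2 = 15.62 MHz, passes unchanged.
54.74 MHz mod fs = 23.5 MHz.
23.5 MHz > fs/2 = 15.62 MHz, folds to fs − 23.5 MHz = 7.74 MHz.
112.74 MHz mod fs = 19.02 MHz.
19.02 MHz > fs/2 = 15.62 MHz, folds to fs − 19.02 MHz = 12.22 MHz.
42.34 MHz mod fs = 11.1 MHz.
11.1 MHz ≤ fs/2 = 15.62 MHz, appears at 11.1 MHz.
61.78 MHz mod fs = 30.54 MHz.
30.54 MHz > fs/2 = 15.62 MHz, folds to fs − 30.54 MHz = 0.7 MHz.
Distinct values: {0.7 MHz, 7.74 MHz, 11.1 MHz, 12.22 MHz, 12.98 MHz}.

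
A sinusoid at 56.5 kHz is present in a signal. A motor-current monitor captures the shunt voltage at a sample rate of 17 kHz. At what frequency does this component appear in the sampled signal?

56.5 kHz mod fs = 5.5 kHz.
5.5 kHz ≤ fs/2 = 8.5 kHz, appears at 5.5 kHz.

5.5 kHz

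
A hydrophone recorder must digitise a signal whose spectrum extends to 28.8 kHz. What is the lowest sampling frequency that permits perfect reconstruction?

57.6 kHz

Nyquist rate = 2 × 28.8 kHz = 57.6 kHz.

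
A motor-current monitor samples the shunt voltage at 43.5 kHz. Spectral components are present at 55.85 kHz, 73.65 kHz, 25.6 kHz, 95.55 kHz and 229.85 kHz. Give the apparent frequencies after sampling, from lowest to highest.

8.55 kHz, 12.35 kHz, 13.35 kHz, 17.9 kHz

fs/2 = 21.75 kHz.
55.85 kHz mod fs = 12.35 kHz.
12.35 kHz ≤ fs/2 = 21.75 kHz, appears at 12.35 kHz.
73.65 kHz mod fs = 30.15 kHz.
30.15 kHz > fs/2 = 21.75 kHz, folds to fs − 30.15 kHz = 13.35 kHz.
25.6 kHz > fs/2 = 21.75 kHz, folds to fs − 25.6 kHz = 17.9 kHz.
95.55 kHz mod fs = 8.55 kHz.
8.55 kHz ≤ fs/2 = 21.75 kHz, appears at 8.55 kHz.
229.85 kHz mod fs = 12.35 kHz.
12.35 kHz ≤ fs/2 = 21.75 kHz, appears at 12.35 kHz.
Distinct values: {8.55 kHz, 12.35 kHz, 13.35 kHz, 17.9 kHz}.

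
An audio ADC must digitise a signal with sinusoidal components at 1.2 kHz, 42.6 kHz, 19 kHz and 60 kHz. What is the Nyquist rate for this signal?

Highest-frequency component: 60 kHz.
Nyquist rate = 2 × 60 kHz = 120 kHz.

120 kHz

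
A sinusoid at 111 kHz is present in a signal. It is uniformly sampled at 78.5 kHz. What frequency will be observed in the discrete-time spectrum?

32.5 kHz

111 kHz mod fs = 32.5 kHz.
32.5 kHz ≤ fs/2 = 39.25 kHz, appears at 32.5 kHz.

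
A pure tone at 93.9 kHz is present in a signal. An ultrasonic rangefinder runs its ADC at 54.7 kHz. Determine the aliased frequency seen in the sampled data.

15.5 kHz

93.9 kHz mod fs = 39.2 kHz.
39.2 kHz > fs/2 = 27.35 kHz, folds to fs − 39.2 kHz = 15.5 kHz.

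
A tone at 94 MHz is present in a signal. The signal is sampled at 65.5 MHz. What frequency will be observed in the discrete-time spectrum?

28.5 MHz

94 MHz mod fs = 28.5 MHz.
28.5 MHz ≤ fs/2 = 32.75 MHz, appears at 28.5 MHz.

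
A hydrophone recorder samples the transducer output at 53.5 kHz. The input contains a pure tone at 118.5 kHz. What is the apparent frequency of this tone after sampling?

118.5 kHz mod fs = 11.5 kHz.
11.5 kHz ≤ fs/2 = 26.75 kHz, appears at 11.5 kHz.

11.5 kHz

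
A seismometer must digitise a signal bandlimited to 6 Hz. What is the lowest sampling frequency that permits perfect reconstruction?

12 Hz

Nyquist rate = 2 × 6 Hz = 12 Hz.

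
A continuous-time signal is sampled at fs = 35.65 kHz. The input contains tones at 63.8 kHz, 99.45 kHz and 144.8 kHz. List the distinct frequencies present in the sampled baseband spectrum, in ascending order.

2.2 kHz, 7.5 kHz

fs/2 = 17.825 kHz.
63.8 kHz mod fs = 28.15 kHz.
28.15 kHz > fs/2 = 17.825 kHz, folds to fs − 28.15 kHz = 7.5 kHz.
99.45 kHz mod fs = 28.15 kHz.
28.15 kHz > fs/2 = 17.825 kHz, folds to fs − 28.15 kHz = 7.5 kHz.
144.8 kHz mod fs = 2.2 kHz.
2.2 kHz ≤ fs/2 = 17.825 kHz, appears at 2.2 kHz.
Distinct values: {2.2 kHz, 7.5 kHz}.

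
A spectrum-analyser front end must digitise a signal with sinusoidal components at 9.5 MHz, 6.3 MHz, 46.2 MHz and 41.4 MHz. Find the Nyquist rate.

92.4 MHz

Highest-frequency component: 46.2 MHz.
Nyquist rate = 2 × 46.2 MHz = 92.4 MHz.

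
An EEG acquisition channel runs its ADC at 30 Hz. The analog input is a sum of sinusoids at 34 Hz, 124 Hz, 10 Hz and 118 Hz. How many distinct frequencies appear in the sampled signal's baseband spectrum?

fs/2 = 15 Hz.
34 Hz mod fs = 4 Hz.
4 Hz ≤ fs/2 = 15 Hz, appears at 4 Hz.
124 Hz mod fs = 4 Hz.
4 Hz ≤ fs/2 = 15 Hz, appears at 4 Hz.
10 Hz ≤ fs/2 = 15 Hz, passes unchanged.
118 Hz mod fs = 28 Hz.
28 Hz > fs/2 = 15 Hz, folds to fs − 28 Hz = 2 Hz.
Distinct values: {2 Hz, 4 Hz, 10 Hz} → 3.

3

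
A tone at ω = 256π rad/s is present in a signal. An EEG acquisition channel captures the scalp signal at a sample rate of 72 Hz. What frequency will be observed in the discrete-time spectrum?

ω = 256π rad/s → f = ω/(2π) = 128 Hz.
128 Hz mod fs = 56 Hz.
56 Hz > fs/2 = 36 Hz, folds to fs − 56 Hz = 16 Hz.

16 Hz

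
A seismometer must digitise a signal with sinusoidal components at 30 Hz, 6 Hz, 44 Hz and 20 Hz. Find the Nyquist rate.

88 Hz

Highest-frequency component: 44 Hz.
Nyquist rate = 2 × 44 Hz = 88 Hz.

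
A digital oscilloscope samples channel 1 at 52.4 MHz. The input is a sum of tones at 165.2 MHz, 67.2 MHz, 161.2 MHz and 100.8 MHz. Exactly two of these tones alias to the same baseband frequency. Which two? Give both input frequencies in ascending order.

fs/2 = 26.2 MHz.
165.2 MHz mod fs = 8 MHz.
8 MHz ≤ fs/2 = 26.2 MHz, appears at 8 MHz.
67.2 MHz mod fs = 14.8 MHz.
14.8 MHz ≤ fs/2 = 26.2 MHz, appears at 14.8 MHz.
161.2 MHz mod fs = 4 MHz.
4 MHz ≤ fs/2 = 26.2 MHz, appears at 4 MHz.
100.8 MHz mod fs = 48.4 MHz.
48.4 MHz > fs/2 = 26.2 MHz, folds to fs − 48.4 MHz = 4 MHz.
100.8 MHz and 161.2 MHz both map to 4 MHz.

100.8 MHz, 161.2 MHz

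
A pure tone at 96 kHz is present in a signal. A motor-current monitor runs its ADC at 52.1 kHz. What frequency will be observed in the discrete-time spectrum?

96 kHz mod fs = 43.9 kHz.
43.9 kHz > fs/2 = 26.05 kHz, folds to fs − 43.9 kHz = 8.2 kHz.

8.2 kHz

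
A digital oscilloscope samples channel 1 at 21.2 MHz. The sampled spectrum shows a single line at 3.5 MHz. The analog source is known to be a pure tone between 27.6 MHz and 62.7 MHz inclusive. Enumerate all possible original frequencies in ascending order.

Frequencies that alias to 3.5 MHz are k·fs ± 3.5 MHz for integer k ≥ 0.
k=0: 3.5 MHz.
k=1: 17.7 MHz, 24.7 MHz.
k=2: 38.9 MHz, 45.9 MHz.
k=3: 60.1 MHz, 67.1 MHz.
k=4: 81.3 MHz, 88.3 MHz.
Within [27.6 MHz, 62.7 MHz]: 38.9 MHz, 45.9 MHz, 60.1 MHz.

38.9 MHz, 45.9 MHz, 60.1 MHz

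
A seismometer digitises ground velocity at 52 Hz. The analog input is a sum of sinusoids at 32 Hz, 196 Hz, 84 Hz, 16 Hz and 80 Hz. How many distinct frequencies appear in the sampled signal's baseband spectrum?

4

fs/2 = 26 Hz.
32 Hz > fs/2 = 26 Hz, folds to fs − 32 Hz = 20 Hz.
196 Hz mod fs = 40 Hz.
40 Hz > fs/2 = 26 Hz, folds to fs − 40 Hz = 12 Hz.
84 Hz mod fs = 32 Hz.
32 Hz > fs/2 = 26 Hz, folds to fs − 32 Hz = 20 Hz.
16 Hz ≤ fs/2 = 26 Hz, passes unchanged.
80 Hz mod fs = 28 Hz.
28 Hz > fs/2 = 26 Hz, folds to fs − 28 Hz = 24 Hz.
Distinct values: {12 Hz, 16 Hz, 20 Hz, 24 Hz} → 4.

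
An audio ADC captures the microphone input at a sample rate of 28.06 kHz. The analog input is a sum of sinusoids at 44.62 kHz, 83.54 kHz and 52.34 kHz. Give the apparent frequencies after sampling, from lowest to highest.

0.64 kHz, 3.78 kHz, 11.5 kHz

fs/2 = 14.03 kHz.
44.62 kHz mod fs = 16.56 kHz.
16.56 kHz > fs/2 = 14.03 kHz, folds to fs − 16.56 kHz = 11.5 kHz.
83.54 kHz mod fs = 27.42 kHz.
27.42 kHz > fs/2 = 14.03 kHz, folds to fs − 27.42 kHz = 0.64 kHz.
52.34 kHz mod fs = 24.28 kHz.
24.28 kHz > fs/2 = 14.03 kHz, folds to fs − 24.28 kHz = 3.78 kHz.
Distinct values: {0.64 kHz, 3.78 kHz, 11.5 kHz}.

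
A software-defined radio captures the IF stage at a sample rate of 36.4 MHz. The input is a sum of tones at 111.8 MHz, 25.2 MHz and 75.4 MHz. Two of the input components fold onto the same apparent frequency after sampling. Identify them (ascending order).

fs/2 = 18.2 MHz.
111.8 MHz mod fs = 2.6 MHz.
2.6 MHz ≤ fs/2 = 18.2 MHz, appears at 2.6 MHz.
25.2 MHz > fs/2 = 18.2 MHz, folds to fs − 25.2 MHz = 11.2 MHz.
75.4 MHz mod fs = 2.6 MHz.
2.6 MHz ≤ fs/2 = 18.2 MHz, appears at 2.6 MHz.
75.4 MHz and 111.8 MHz both map to 2.6 MHz.

75.4 MHz, 111.8 MHz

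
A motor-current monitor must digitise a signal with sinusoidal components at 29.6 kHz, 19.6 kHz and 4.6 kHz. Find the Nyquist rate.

59.2 kHz

Highest-frequency component: 29.6 kHz.
Nyquist rate = 2 × 29.6 kHz = 59.2 kHz.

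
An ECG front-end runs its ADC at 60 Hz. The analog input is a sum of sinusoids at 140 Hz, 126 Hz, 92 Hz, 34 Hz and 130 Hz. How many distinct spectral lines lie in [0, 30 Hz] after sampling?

fs/2 = 30 Hz.
140 Hz mod fs = 20 Hz.
20 Hz ≤ fs/2 = 30 Hz, appears at 20 Hz.
126 Hz mod fs = 6 Hz.
6 Hz ≤ fs/2 = 30 Hz, appears at 6 Hz.
92 Hz mod fs = 32 Hz.
32 Hz > fs/2 = 30 Hz, folds to fs − 32 Hz = 28 Hz.
34 Hz > fs/2 = 30 Hz, folds to fs − 34 Hz = 26 Hz.
130 Hz mod fs = 10 Hz.
10 Hz ≤ fs/2 = 30 Hz, appears at 10 Hz.
Distinct values: {6 Hz, 10 Hz, 20 Hz, 26 Hz, 28 Hz} → 5.

5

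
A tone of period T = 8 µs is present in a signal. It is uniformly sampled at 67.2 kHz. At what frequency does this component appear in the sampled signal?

9.4 kHz

T = 8 µs → f = 1/T = 125 kHz.
125 kHz mod fs = 57.8 kHz.
57.8 kHz > fs/2 = 33.6 kHz, folds to fs − 57.8 kHz = 9.4 kHz.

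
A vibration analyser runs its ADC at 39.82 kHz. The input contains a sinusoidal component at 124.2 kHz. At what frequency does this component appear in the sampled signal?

4.74 kHz

124.2 kHz mod fs = 4.74 kHz.
4.74 kHz ≤ fs/2 = 19.91 kHz, appears at 4.74 kHz.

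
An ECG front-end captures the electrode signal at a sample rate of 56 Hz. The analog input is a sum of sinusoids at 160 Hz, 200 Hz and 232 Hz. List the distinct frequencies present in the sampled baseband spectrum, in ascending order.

8 Hz, 24 Hz

fs/2 = 28 Hz.
160 Hz mod fs = 48 Hz.
48 Hz > fs/2 = 28 Hz, folds to fs − 48 Hz = 8 Hz.
200 Hz mod fs = 32 Hz.
32 Hz > fs/2 = 28 Hz, folds to fs − 32 Hz = 24 Hz.
232 Hz mod fs = 8 Hz.
8 Hz ≤ fs/2 = 28 Hz, appears at 8 Hz.
Distinct values: {8 Hz, 24 Hz}.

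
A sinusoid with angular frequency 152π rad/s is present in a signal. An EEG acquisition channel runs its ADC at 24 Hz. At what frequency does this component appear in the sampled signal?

4 Hz

ω = 152π rad/s → f = ω/(2π) = 76 Hz.
76 Hz mod fs = 4 Hz.
4 Hz ≤ fs/2 = 12 Hz, appears at 4 Hz.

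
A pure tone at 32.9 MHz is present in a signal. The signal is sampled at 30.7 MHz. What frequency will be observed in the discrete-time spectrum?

32.9 MHz mod fs = 2.2 MHz.
2.2 MHz ≤ fs/2 = 15.35 MHz, appears at 2.2 MHz.

2.2 MHz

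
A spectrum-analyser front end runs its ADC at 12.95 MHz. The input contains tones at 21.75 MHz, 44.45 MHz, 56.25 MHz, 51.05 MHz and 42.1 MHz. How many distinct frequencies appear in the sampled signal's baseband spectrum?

5

fs/2 = 6.475 MHz.
21.75 MHz mod fs = 8.8 MHz.
8.8 MHz > fs/2 = 6.475 MHz, folds to fs − 8.8 MHz = 4.15 MHz.
44.45 MHz mod fs = 5.6 MHz.
5.6 MHz ≤ fs/2 = 6.475 MHz, appears at 5.6 MHz.
56.25 MHz mod fs = 4.45 MHz.
4.45 MHz ≤ fs/2 = 6.475 MHz, appears at 4.45 MHz.
51.05 MHz mod fs = 12.2 MHz.
12.2 MHz > fs/2 = 6.475 MHz, folds to fs − 12.2 MHz = 0.75 MHz.
42.1 MHz mod fs = 3.25 MHz.
3.25 MHz ≤ fs/2 = 6.475 MHz, appears at 3.25 MHz.
Distinct values: {0.75 MHz, 3.25 MHz, 4.15 MHz, 4.45 MHz, 5.6 MHz} → 5.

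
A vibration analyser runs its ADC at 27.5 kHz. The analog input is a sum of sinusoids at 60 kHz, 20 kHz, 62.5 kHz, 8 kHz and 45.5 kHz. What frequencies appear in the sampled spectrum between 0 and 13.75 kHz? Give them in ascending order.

fs/2 = 13.75 kHz.
60 kHz mod fs = 5 kHz.
5 kHz ≤ fs/2 = 13.75 kHz, appears at 5 kHz.
20 kHz > fs/2 = 13.75 kHz, folds to fs − 20 kHz = 7.5 kHz.
62.5 kHz mod fs = 7.5 kHz.
7.5 kHz ≤ fs/2 = 13.75 kHz, appears at 7.5 kHz.
8 kHz ≤ fs/2 = 13.75 kHz, passes unchanged.
45.5 kHz mod fs = 18 kHz.
18 kHz > fs/2 = 13.75 kHz, folds to fs − 18 kHz = 9.5 kHz.
Distinct values: {5 kHz, 7.5 kHz, 8 kHz, 9.5 kHz}.

5 kHz, 7.5 kHz, 8 kHz, 9.5 kHz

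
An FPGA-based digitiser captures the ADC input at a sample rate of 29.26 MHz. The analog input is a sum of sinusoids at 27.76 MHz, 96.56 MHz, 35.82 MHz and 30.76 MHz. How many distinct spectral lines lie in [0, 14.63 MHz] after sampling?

3

fs/2 = 14.63 MHz.
27.76 MHz > fs/2 = 14.63 MHz, folds to fs − 27.76 MHz = 1.5 MHz.
96.56 MHz mod fs = 8.78 MHz.
8.78 MHz ≤ fs/2 = 14.63 MHz, appears at 8.78 MHz.
35.82 MHz mod fs = 6.56 MHz.
6.56 MHz ≤ fs/2 = 14.63 MHz, appears at 6.56 MHz.
30.76 MHz mod fs = 1.5 MHz.
1.5 MHz ≤ fs/2 = 14.63 MHz, appears at 1.5 MHz.
Distinct values: {1.5 MHz, 6.56 MHz, 8.78 MHz} → 3.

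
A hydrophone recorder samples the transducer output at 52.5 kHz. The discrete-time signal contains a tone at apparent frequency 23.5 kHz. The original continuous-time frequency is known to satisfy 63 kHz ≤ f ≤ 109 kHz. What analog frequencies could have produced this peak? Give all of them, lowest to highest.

Frequencies that alias to 23.5 kHz are k·fs ± 23.5 kHz for integer k ≥ 0.
k=0: 23.5 kHz.
k=1: 29 kHz, 76 kHz.
k=2: 81.5 kHz, 128.5 kHz.
k=3: 134 kHz, 181 kHz.
Within [63 kHz, 109 kHz]: 76 kHz, 81.5 kHz.

76 kHz, 81.5 kHz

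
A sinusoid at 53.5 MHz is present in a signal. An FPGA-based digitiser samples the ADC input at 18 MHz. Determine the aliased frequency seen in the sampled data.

53.5 MHz mod fs = 17.5 MHz.
17.5 MHz > fs/2 = 9 MHz, folds to fs − 17.5 MHz = 0.5 MHz.

0.5 MHz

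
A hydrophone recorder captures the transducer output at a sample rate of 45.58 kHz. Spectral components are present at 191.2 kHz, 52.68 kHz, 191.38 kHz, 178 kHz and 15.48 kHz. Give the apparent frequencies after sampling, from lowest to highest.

fs/2 = 22.79 kHz.
191.2 kHz mod fs = 8.88 kHz.
8.88 kHz ≤ fs/2 = 22.79 kHz, appears at 8.88 kHz.
52.68 kHz mod fs = 7.1 kHz.
7.1 kHz ≤ fs/2 = 22.79 kHz, appears at 7.1 kHz.
191.38 kHz mod fs = 9.06 kHz.
9.06 kHz ≤ fs/2 = 22.79 kHz, appears at 9.06 kHz.
178 kHz mod fs = 41.26 kHz.
41.26 kHz > fs/2 = 22.79 kHz, folds to fs − 41.26 kHz = 4.32 kHz.
15.48 kHz ≤ fs/2 = 22.79 kHz, passes unchanged.
Distinct values: {4.32 kHz, 7.1 kHz, 8.88 kHz, 9.06 kHz, 15.48 kHz}.

4.32 kHz, 7.1 kHz, 8.88 kHz, 9.06 kHz, 15.48 kHz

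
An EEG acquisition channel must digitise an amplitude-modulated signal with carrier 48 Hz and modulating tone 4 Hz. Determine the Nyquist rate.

AM sidebands sit at fc ± fm = 44 Hz and 52 Hz.
Highest-frequency component: 52 Hz.
Nyquist rate = 2 × 52 Hz = 104 Hz.

104 Hz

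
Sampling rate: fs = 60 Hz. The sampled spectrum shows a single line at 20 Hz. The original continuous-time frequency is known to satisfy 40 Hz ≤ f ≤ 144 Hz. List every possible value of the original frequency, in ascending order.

40 Hz, 80 Hz, 100 Hz, 140 Hz

Frequencies that alias to 20 Hz are k·fs ± 20 Hz for integer k ≥ 0.
k=0: 20 Hz.
k=1: 40 Hz, 80 Hz.
k=2: 100 Hz, 140 Hz.
k=3: 160 Hz, 200 Hz.
Within [40 Hz, 144 Hz]: 40 Hz, 80 Hz, 100 Hz, 140 Hz.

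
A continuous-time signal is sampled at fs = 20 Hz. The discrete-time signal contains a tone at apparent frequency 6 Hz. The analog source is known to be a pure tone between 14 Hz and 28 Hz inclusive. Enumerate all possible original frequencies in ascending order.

14 Hz, 26 Hz

Frequencies that alias to 6 Hz are k·fs ± 6 Hz for integer k ≥ 0.
k=0: 6 Hz.
k=1: 14 Hz, 26 Hz.
k=2: 34 Hz, 46 Hz.
Within [14 Hz, 28 Hz]: 14 Hz, 26 Hz.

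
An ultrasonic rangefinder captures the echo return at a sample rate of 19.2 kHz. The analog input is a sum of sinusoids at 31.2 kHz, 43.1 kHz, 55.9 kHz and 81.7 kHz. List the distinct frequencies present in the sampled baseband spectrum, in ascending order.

1.7 kHz, 4.7 kHz, 4.9 kHz, 7.2 kHz

fs/2 = 9.6 kHz.
31.2 kHz mod fs = 12 kHz.
12 kHz > fs/2 = 9.6 kHz, folds to fs − 12 kHz = 7.2 kHz.
43.1 kHz mod fs = 4.7 kHz.
4.7 kHz ≤ fs/2 = 9.6 kHz, appears at 4.7 kHz.
55.9 kHz mod fs = 17.5 kHz.
17.5 kHz > fs/2 = 9.6 kHz, folds to fs − 17.5 kHz = 1.7 kHz.
81.7 kHz mod fs = 4.9 kHz.
4.9 kHz ≤ fs/2 = 9.6 kHz, appears at 4.9 kHz.
Distinct values: {1.7 kHz, 4.7 kHz, 4.9 kHz, 7.2 kHz}.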